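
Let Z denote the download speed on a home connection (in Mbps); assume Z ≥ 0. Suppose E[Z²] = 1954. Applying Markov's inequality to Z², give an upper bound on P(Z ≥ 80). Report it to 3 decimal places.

0.305

Since Z ≥ 0, the event {Z ≥ 80} is the same as {Z² ≥ 6400}.
Markov's inequality applied to Z² gives P(Z² ≥ 6400) ≤ E[Z²]/6400 = 1954/6400 = 0.3053.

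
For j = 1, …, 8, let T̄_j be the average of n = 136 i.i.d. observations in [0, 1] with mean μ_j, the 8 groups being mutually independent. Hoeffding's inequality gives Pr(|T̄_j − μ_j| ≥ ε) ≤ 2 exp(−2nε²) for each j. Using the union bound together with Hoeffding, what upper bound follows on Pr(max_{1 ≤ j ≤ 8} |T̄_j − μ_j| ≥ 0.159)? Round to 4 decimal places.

0.0165

Per-experiment Hoeffding bound: 2·exp(−2·136·0.159²) = 2·exp(−6.87643) = 0.0020636.
Union bound over 8 events: 8·0.0020636 = 0.01651.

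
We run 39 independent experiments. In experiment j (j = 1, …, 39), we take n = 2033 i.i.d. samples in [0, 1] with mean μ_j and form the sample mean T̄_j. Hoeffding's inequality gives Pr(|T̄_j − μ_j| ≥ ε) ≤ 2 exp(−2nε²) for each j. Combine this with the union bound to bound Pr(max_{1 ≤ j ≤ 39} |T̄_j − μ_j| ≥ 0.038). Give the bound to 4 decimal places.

Per-experiment Hoeffding bound: 2·exp(−2·2033·0.038²) = 2·exp(−5.87130) = 0.0056384.
Union bound over 39 events: 39·0.0056384 = 0.21990.

0.2199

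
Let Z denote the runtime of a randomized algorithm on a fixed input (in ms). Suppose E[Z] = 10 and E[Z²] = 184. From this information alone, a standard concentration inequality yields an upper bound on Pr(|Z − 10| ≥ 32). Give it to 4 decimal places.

The first two moments determine the variance, so Chebyshev's inequality is the sharpest standard bound available.
Var(Z) = E[Z²] − (E[Z])² = 184 − 100 = 84.
Chebyshev's inequality: Pr(|Z − μ| ≥ t) ≤ Var(Z)/t² = 84/1024 = 0.0820.

0.0820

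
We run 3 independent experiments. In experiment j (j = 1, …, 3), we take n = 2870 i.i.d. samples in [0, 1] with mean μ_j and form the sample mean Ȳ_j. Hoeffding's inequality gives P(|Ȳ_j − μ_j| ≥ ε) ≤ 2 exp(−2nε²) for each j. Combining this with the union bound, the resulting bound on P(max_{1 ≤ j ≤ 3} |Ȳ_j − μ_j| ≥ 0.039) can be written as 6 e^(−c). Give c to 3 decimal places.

Union bound over the 3 events: P(max_{1 ≤ j ≤ 3} |Ȳ_j − μ_j| ≥ 0.039) ≤ 3·2·exp(−2nε²) = 6 exp(−2·2870·0.039²).
So c = 2·2870·0.039² = 8.7305.

8.731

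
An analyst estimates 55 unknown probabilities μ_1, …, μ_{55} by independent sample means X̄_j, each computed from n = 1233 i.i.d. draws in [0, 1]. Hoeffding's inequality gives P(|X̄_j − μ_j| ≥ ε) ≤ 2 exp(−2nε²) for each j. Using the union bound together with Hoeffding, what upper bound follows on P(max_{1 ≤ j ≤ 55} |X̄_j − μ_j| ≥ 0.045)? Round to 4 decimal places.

0.7459

Per-experiment Hoeffding bound: 2·exp(−2·1233·0.045²) = 2·exp(−4.99365) = 0.013562.
Union bound over 55 events: 55·0.013562 = 0.74590.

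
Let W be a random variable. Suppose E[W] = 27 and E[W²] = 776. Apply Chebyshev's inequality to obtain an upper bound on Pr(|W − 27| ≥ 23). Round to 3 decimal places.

0.089

Var(W) = E[W²] − (E[W])² = 776 − 729 = 47.
Chebyshev's inequality: Pr(|W − μ| ≥ t) ≤ Var(W)/t² = 47/529 = 0.0888.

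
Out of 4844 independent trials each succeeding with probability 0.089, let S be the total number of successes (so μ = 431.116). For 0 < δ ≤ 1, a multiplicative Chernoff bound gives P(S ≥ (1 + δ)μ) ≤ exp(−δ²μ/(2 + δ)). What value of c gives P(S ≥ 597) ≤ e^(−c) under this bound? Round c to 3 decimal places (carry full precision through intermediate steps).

26.765

Write 597 = (1 + δ)μ, so δ = 597/431.116 − 1 = 0.3847781…
Then the exponent is δ²μ/(2 + δ) = (597 − μ)² / (μ·(2 + δ)) = 26.764977.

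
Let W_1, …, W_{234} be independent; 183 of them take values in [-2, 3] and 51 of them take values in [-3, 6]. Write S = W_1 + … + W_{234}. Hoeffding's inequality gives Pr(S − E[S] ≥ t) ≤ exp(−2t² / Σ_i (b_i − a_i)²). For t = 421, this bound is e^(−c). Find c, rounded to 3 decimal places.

40.717

Σ(b_i − a_i)² = 183·5² + 51·9² = 8706.
c = 2t² / 8706 = 2·421² / 8706 = 40.7170.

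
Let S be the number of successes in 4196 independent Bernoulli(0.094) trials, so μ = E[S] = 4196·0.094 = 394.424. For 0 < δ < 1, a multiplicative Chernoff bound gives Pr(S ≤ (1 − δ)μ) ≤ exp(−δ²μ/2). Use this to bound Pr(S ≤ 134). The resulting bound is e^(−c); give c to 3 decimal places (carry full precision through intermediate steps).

85.974

Write 134 = (1 − δ)μ, so δ = 1 − 134/394.424 = 0.6602641…
Then the exponent is δ²μ/2 = (μ − 134)²/(2μ) = 85.974307.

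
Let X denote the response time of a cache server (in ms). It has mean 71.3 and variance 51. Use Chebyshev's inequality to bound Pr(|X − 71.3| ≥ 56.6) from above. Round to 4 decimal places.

0.0159

Chebyshev: Pr(|X − μ| ≥ t) ≤ Var(X)/t².
Bound = 51 / 3203.56 = 0.0159.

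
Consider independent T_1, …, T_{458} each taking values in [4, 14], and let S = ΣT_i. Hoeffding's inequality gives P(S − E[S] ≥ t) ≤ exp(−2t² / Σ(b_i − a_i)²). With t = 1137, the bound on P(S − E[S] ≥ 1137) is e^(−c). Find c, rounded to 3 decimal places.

56.453

Σ(b_i − a_i)² = 458·(10)² = 45800.
c = 2t²/45800 = 2·1137²/45800 = 56.4528.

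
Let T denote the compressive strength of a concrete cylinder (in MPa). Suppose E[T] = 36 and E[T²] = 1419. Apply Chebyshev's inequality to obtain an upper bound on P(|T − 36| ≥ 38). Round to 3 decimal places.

0.085

Var(T) = E[T²] − (E[T])² = 1419 − 1296 = 123.
Chebyshev's inequality: P(|T − μ| ≥ t) ≤ Var(T)/t² = 123/1444 = 0.0852.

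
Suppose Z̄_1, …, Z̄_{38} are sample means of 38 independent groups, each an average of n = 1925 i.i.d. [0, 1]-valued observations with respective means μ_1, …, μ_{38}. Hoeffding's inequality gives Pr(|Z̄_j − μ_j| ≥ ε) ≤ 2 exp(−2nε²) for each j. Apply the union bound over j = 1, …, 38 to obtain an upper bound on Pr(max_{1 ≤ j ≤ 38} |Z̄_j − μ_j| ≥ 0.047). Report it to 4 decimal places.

Per-experiment Hoeffding bound: 2·exp(−2·1925·0.047²) = 2·exp(−8.50465) = 0.00040505.
Union bound over 38 events: 38·0.00040505 = 0.01539.

0.0154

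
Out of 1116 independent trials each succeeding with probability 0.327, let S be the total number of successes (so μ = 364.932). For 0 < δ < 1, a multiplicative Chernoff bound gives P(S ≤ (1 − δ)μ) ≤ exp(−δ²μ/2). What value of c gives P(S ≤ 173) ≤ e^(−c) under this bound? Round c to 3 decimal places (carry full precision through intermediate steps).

50.472

Write 173 = (1 − δ)μ, so δ = 1 − 173/364.932 = 0.5259391…
Then the exponent is δ²μ/2 = (μ − 173)²/(2μ) = 50.472270.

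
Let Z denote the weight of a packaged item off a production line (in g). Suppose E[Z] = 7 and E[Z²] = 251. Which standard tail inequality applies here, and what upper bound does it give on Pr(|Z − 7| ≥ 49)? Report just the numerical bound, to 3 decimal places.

The first two moments determine the variance, so Chebyshev's inequality is the sharpest standard bound available.
Var(Z) = E[Z²] − (E[Z])² = 251 − 49 = 202.
Chebyshev's inequality: Pr(|Z − μ| ≥ t) ≤ Var(Z)/t² = 202/2401 = 0.0841.

0.084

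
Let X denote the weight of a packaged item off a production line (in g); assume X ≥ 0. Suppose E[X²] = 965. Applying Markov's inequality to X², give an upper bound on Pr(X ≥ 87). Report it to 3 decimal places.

0.127

Since X ≥ 0, the event {X ≥ 87} is the same as {X² ≥ 7569}.
Markov's inequality applied to X² gives Pr(X² ≥ 7569) ≤ E[X²]/7569 = 965/7569 = 0.1275.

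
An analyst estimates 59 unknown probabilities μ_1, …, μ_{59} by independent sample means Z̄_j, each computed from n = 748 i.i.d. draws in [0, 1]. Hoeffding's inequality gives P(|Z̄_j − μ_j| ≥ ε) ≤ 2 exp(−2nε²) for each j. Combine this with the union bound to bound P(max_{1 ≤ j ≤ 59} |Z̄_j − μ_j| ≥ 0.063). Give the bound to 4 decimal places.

0.3113

Per-experiment Hoeffding bound: 2·exp(−2·748·0.063²) = 2·exp(−5.93762) = 0.0052766.
Union bound over 59 events: 59·0.0052766 = 0.31132.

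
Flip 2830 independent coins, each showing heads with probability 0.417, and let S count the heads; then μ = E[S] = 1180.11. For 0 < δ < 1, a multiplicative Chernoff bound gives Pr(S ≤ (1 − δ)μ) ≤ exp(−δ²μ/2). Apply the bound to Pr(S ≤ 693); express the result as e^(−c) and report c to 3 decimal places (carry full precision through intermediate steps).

100.531

Write 693 = (1 − δ)μ, so δ = 1 − 693/1180.11 = 0.4127666…
Then the exponent is δ²μ/2 = (μ − 693)²/(2μ) = 100.531371.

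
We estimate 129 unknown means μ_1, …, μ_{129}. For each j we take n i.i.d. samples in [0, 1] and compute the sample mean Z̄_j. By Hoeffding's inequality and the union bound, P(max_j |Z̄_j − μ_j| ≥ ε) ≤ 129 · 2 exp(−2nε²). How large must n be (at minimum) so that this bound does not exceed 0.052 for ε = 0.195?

112

Need 2·129·exp(−2nε²) ≤ 0.052, i.e. exp(−2nε²) ≤ 0.052/258.
So 2nε² ≥ ln(258/0.052) = 8.509471.
Hence n ≥ 8.509471/(2·0.195²) = 111.893.
The smallest integer n is 112.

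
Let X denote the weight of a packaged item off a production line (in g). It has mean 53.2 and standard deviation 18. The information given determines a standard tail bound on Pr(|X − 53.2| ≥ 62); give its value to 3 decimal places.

Mean and variance are known, so Chebyshev's inequality applies.
Chebyshev: Pr(|X − μ| ≥ t) ≤ Var(X)/t².
Var(X) = σ² = 18² = 324.
Bound = 324 / 3844 = 0.0843.

0.084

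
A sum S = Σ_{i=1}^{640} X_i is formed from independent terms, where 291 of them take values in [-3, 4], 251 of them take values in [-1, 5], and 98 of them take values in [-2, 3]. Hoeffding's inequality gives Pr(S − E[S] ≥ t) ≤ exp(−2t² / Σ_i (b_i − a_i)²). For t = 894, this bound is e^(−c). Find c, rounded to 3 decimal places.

Σ(b_i − a_i)² = 291·7² + 251·6² + 98·5² = 25745.
c = 2t² / 25745 = 2·894² / 25745 = 62.0886.

62.089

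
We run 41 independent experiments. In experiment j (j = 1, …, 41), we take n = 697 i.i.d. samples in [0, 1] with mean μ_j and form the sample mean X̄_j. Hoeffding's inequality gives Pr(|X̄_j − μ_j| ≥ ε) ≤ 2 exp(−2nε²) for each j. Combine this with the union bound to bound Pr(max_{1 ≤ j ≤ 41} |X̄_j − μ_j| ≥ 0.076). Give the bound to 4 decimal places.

0.0261

Per-experiment Hoeffding bound: 2·exp(−2·697·0.076²) = 2·exp(−8.05174) = 0.00063709.
Union bound over 41 events: 41·0.00063709 = 0.02612.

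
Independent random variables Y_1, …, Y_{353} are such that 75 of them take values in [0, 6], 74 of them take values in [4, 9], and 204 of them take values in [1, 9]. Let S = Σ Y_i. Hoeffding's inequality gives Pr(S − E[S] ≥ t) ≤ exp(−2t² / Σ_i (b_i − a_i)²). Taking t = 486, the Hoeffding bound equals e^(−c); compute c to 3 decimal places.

26.831

Σ(b_i − a_i)² = 75·6² + 74·5² + 204·8² = 17606.
c = 2t² / 17606 = 2·486² / 17606 = 26.8313.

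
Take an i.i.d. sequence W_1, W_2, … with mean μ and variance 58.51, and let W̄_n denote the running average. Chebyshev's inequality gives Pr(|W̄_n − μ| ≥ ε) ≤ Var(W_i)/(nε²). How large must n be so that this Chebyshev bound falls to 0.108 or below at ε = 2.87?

66

Require 58.51/(n·2.87²) ≤ 0.108, i.e. n ≥ 58.51/(0.108·2.87²) = 65.772.
The smallest integer n is 66.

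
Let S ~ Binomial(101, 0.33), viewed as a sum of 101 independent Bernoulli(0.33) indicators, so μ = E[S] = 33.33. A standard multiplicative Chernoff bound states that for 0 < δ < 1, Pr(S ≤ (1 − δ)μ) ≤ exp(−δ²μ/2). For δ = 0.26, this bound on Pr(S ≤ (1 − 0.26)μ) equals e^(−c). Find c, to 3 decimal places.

c = δ²μ/2 = 0.26²·33.33/2 = 1.1266.

1.127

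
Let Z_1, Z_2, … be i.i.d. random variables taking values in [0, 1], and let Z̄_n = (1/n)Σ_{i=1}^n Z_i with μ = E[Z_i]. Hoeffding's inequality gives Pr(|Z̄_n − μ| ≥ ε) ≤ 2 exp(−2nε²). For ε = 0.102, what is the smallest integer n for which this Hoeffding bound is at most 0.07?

162

Require 2·exp(−2nε²) ≤ 0.07, i.e. 2nε² ≥ ln(2/0.07) = 3.352407.
So n ≥ 3.352407 / (2·0.102²) = 161.111.
The smallest integer n is 162.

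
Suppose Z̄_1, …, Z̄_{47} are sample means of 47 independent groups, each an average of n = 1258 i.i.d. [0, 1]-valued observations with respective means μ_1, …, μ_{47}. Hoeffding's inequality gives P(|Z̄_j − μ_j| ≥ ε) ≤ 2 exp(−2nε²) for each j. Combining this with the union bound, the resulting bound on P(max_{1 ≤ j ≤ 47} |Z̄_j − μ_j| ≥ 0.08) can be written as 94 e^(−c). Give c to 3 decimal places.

Union bound over the 47 events: P(max_{1 ≤ j ≤ 47} |Z̄_j − μ_j| ≥ 0.08) ≤ 47·2·exp(−2nε²) = 94 exp(−2·1258·0.08²).
So c = 2·1258·0.08² = 16.1024.

16.102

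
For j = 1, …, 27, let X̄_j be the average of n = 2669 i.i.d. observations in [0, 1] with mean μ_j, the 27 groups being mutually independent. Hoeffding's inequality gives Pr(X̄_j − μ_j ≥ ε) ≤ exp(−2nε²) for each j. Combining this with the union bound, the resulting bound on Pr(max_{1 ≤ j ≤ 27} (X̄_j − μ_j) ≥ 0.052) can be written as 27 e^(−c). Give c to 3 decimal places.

Union bound over the 27 events: Pr(max_{1 ≤ j ≤ 27} (X̄_j − μ_j) ≥ 0.052) ≤ 27·exp(−2nε²) = 27 exp(−2·2669·0.052²).
So c = 2·2669·0.052² = 14.4340.

14.434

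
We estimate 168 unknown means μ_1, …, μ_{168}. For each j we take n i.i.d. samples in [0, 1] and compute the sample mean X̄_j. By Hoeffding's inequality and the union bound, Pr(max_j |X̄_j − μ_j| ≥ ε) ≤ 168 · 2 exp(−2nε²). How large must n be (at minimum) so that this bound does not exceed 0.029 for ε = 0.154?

Need 2·168·exp(−2nε²) ≤ 0.029, i.e. exp(−2nε²) ≤ 0.029/336.
So 2nε² ≥ ln(336/0.029) = 9.357571.
Hence n ≥ 9.357571/(2·0.154²) = 197.284.
The smallest integer n is 198.

198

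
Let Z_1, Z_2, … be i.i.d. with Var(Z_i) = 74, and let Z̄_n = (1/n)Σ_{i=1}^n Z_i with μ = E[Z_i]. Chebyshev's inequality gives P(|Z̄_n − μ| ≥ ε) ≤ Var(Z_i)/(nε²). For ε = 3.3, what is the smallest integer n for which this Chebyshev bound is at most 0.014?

486

Require 74/(n·3.3²) ≤ 0.014, i.e. n ≥ 74/(0.014·3.3²) = 485.373.
The smallest integer n is 486.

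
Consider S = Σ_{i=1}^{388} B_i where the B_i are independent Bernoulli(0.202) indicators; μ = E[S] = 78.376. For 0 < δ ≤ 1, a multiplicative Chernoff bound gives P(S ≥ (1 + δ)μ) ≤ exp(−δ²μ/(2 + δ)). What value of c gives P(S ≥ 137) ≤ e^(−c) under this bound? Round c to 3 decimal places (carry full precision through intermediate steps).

15.957

Write 137 = (1 + δ)μ, so δ = 137/78.376 − 1 = 0.7479841…
Then the exponent is δ²μ/(2 + δ) = (137 − μ)² / (μ·(2 + δ)) = 15.957086.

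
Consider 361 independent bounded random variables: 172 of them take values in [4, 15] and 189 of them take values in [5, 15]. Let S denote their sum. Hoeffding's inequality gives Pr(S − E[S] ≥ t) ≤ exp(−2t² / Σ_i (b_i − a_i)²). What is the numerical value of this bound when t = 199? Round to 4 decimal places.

0.1361

Σ(b_i − a_i)² = 172·11² + 189·10² = 39712.
Exponent = 2·199² / 39712 = 1.99441.
Bound = exp(−1.99441) = 0.13609.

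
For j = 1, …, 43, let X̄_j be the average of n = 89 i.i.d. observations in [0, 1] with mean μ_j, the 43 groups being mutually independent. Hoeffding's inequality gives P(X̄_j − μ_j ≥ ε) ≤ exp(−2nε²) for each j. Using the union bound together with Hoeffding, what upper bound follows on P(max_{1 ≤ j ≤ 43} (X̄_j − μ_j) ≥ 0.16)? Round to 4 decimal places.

0.4513

Per-experiment Hoeffding bound: exp(−2·89·0.16²) = exp(−4.55680) = 0.010496.
Union bound over 43 events: 43·0.010496 = 0.45131.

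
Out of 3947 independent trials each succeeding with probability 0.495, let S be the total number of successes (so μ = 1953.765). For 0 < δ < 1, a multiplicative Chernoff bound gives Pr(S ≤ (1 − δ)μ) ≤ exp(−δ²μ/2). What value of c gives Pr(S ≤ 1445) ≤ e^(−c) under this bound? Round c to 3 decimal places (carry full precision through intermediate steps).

Write 1445 = (1 − δ)μ, so δ = 1 − 1445/1953.765 = 0.2604024…
Then the exponent is δ²μ/2 = (μ − 1445)²/(2μ) = 66.241801.

66.242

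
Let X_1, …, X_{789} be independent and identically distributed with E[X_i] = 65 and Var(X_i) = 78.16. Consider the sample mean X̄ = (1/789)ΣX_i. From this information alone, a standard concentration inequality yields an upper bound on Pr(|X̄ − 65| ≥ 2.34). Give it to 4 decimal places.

With mean and variance of each term known, Chebyshev's inequality bounds the deviation of the sum (or sample mean).
Var(X̄) = Var(X_i)/n = 78.16/789 = 0.099062.
Chebyshev: Pr(|X̄ − 65| ≥ 2.34) ≤ Var(X̄)/(2.34)² = 78.16/(789·2.34²) = 0.0181.

0.0181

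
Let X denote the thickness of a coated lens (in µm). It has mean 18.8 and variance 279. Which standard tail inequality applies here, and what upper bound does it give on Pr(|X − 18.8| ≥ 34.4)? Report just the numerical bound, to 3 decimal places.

0.236

Mean and variance are known, so Chebyshev's inequality applies.
Chebyshev: Pr(|X − μ| ≥ t) ≤ Var(X)/t².
Bound = 279 / 1183.36 = 0.2358.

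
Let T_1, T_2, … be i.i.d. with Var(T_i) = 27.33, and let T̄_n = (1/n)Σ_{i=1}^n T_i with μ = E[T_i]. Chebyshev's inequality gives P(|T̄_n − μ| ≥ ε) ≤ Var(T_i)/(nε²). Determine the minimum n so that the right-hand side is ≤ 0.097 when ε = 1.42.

140

Require 27.33/(n·1.42²) ≤ 0.097, i.e. n ≥ 27.33/(0.097·1.42²) = 139.730.
The smallest integer n is 140.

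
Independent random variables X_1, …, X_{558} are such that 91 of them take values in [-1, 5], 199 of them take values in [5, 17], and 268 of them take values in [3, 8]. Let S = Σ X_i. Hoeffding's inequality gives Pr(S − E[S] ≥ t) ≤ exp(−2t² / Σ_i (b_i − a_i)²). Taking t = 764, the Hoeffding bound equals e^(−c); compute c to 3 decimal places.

Σ(b_i − a_i)² = 91·6² + 199·12² + 268·5² = 38632.
c = 2t² / 38632 = 2·764² / 38632 = 30.2183.

30.218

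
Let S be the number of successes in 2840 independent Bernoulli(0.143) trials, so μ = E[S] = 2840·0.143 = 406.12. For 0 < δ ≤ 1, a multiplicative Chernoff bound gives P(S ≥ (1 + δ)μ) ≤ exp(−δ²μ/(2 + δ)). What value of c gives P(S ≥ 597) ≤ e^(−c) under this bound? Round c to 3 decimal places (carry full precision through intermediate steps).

Write 597 = (1 + δ)μ, so δ = 597/406.12 − 1 = 0.4700089…
Then the exponent is δ²μ/(2 + δ) = (597 − μ)² / (μ·(2 + δ)) = 36.321850.

36.322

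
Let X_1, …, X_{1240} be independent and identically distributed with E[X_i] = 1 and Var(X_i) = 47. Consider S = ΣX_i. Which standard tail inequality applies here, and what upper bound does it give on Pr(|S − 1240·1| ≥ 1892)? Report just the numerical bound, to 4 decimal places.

0.0163

With mean and variance of each term known, Chebyshev's inequality bounds the deviation of the sum (or sample mean).
Var(S) = n·Var(X_i) = 1240·47 = 58280.
Chebyshev: Pr(|S − 1240·1| ≥ 1892) ≤ Var(S)/1892² = 58280/3579664 = 0.0163.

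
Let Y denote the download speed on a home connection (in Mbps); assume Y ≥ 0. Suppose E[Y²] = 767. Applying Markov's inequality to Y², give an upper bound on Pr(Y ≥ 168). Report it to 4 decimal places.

Since Y ≥ 0, the event {Y ≥ 168} is the same as {Y² ≥ 28224}.
Markov's inequality applied to Y² gives Pr(Y² ≥ 28224) ≤ E[Y²]/28224 = 767/28224 = 0.0272.

0.0272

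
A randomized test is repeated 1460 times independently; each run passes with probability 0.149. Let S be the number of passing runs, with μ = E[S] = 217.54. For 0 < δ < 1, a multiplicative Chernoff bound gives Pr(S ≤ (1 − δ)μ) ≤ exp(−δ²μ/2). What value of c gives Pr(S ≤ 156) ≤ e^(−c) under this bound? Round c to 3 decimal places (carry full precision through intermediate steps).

8.705

Write 156 = (1 − δ)μ, so δ = 1 − 156/217.54 = 0.2828905…
Then the exponent is δ²μ/2 = (μ − 156)²/(2μ) = 8.704541.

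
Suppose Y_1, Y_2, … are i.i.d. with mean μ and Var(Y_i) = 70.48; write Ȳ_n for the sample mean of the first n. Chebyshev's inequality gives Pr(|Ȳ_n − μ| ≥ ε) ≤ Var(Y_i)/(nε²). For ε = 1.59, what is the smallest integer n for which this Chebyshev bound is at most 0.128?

218

Require 70.48/(n·1.59²) ≤ 0.128, i.e. n ≥ 70.48/(0.128·1.59²) = 217.802.
The smallest integer n is 218.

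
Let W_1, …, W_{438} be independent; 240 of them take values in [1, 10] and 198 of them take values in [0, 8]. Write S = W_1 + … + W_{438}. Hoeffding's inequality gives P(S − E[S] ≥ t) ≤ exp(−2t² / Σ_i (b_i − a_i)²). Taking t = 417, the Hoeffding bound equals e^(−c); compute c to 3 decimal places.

10.830

Σ(b_i − a_i)² = 240·9² + 198·8² = 32112.
c = 2t² / 32112 = 2·417² / 32112 = 10.8302.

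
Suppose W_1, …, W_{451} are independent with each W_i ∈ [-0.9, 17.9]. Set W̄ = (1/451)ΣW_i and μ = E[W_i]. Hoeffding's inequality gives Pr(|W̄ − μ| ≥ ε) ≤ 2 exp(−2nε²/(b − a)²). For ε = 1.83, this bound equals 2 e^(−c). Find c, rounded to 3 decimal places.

8.547

c = 2nε²/(b − a)² = 2·451·1.83² / 18.8² = 8.5466.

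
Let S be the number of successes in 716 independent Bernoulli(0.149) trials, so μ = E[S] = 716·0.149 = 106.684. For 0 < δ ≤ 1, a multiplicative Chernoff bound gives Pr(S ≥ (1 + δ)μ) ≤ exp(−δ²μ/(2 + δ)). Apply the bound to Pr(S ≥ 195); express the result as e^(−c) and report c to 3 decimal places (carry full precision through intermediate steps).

25.854

Write 195 = (1 + δ)μ, so δ = 195/106.684 − 1 = 0.827828…
Then the exponent is δ²μ/(2 + δ) = (195 − μ)² / (μ·(2 + δ)) = 25.853926.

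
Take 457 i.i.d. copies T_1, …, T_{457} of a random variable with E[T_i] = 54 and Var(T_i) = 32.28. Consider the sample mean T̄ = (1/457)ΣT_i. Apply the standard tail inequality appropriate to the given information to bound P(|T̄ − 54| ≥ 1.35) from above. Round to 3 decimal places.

0.039

With mean and variance of each term known, Chebyshev's inequality bounds the deviation of the sum (or sample mean).
Var(T̄) = Var(T_i)/n = 32.28/457 = 0.070635.
Chebyshev: P(|T̄ − 54| ≥ 1.35) ≤ Var(T̄)/(1.35)² = 32.28/(457·1.35²) = 0.0388.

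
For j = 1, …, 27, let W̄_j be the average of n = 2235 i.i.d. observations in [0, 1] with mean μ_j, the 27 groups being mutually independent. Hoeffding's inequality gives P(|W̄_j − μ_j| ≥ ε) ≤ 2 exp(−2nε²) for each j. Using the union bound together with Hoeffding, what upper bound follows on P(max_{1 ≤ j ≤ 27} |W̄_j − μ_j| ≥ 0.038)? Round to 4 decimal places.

0.0849

Per-experiment Hoeffding bound: 2·exp(−2·2235·0.038²) = 2·exp(−6.45468) = 0.0031463.
Union bound over 27 events: 27·0.0031463 = 0.08495.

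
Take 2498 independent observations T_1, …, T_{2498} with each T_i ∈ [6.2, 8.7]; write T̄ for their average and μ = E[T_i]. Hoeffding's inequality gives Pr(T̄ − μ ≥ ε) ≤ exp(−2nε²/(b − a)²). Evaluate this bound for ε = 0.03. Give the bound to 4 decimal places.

Exponent: 2nε²/(b − a)² = 2·2498·0.03² / 2.5² = 0.71942.
Bound = exp(−0.71942) = 0.48703.

0.4870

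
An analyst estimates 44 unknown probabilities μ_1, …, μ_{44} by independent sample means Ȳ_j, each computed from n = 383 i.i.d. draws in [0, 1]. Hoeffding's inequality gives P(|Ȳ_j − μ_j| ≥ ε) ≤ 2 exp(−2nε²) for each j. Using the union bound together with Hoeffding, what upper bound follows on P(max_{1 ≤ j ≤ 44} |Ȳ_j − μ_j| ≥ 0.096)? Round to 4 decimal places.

0.0756

Per-experiment Hoeffding bound: 2·exp(−2·383·0.096²) = 2·exp(−7.05946) = 0.0017185.
Union bound over 44 events: 44·0.0017185 = 0.07561.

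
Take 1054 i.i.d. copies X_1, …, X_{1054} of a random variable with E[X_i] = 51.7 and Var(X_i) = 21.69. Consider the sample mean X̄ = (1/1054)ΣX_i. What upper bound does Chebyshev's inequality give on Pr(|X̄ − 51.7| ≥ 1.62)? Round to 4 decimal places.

Var(X̄) = Var(X_i)/n = 21.69/1054 = 0.020579.
Chebyshev: Pr(|X̄ − 51.7| ≥ 1.62) ≤ Var(X̄)/(1.62)² = 21.69/(1054·1.62²) = 0.0078.

0.0078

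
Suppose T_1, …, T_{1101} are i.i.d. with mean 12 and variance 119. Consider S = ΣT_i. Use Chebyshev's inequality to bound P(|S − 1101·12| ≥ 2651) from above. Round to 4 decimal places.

Var(S) = n·Var(T_i) = 1101·119 = 131019.
Chebyshev: P(|S − 1101·12| ≥ 2651) ≤ Var(S)/2651² = 131019/7027801 = 0.0186.

0.0186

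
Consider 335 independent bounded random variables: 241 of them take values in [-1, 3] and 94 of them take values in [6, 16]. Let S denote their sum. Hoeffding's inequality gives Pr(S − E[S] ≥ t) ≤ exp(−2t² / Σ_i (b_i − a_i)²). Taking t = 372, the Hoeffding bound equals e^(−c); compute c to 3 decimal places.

20.879

Σ(b_i − a_i)² = 241·4² + 94·10² = 13256.
c = 2t² / 13256 = 2·372² / 13256 = 20.8787.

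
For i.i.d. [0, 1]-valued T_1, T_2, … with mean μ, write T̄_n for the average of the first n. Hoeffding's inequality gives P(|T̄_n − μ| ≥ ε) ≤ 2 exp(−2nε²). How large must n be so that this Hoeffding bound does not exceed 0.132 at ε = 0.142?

68

Require 2·exp(−2nε²) ≤ 0.132, i.e. 2nε² ≥ ln(2/0.132) = 2.718101.
So n ≥ 2.718101 / (2·0.142²) = 67.400.
The smallest integer n is 68.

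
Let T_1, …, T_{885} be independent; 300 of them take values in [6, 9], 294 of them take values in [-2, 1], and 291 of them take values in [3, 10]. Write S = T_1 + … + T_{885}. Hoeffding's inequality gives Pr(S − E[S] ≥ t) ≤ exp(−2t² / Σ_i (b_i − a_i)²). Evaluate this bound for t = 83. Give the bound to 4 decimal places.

0.4952

Σ(b_i − a_i)² = 300·3² + 294·3² + 291·7² = 19605.
Exponent = 2·83² / 19605 = 0.70278.
Bound = exp(−0.70278) = 0.49521.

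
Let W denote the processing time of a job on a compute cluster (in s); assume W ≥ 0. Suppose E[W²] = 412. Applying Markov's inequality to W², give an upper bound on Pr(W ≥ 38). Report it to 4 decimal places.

0.2853

Since W ≥ 0, the event {W ≥ 38} is the same as {W² ≥ 1444}.
Markov's inequality applied to W² gives Pr(W² ≥ 1444) ≤ E[W²]/1444 = 412/1444 = 0.2853.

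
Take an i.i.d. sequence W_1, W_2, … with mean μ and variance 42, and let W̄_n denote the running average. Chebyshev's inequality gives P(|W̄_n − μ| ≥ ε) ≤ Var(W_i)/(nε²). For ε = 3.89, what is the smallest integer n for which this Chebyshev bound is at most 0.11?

26

Require 42/(n·3.89²) ≤ 0.11, i.e. n ≥ 42/(0.11·3.89²) = 25.232.
The smallest integer n is 26.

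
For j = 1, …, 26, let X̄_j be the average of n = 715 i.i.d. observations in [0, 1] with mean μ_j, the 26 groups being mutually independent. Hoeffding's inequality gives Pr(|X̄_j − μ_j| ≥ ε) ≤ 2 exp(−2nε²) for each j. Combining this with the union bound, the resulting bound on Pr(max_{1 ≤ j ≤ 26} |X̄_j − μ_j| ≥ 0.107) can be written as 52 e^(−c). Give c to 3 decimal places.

Union bound over the 26 events: Pr(max_{1 ≤ j ≤ 26} |X̄_j − μ_j| ≥ 0.107) ≤ 26·2·exp(−2nε²) = 52 exp(−2·715·0.107²).
So c = 2·715·0.107² = 16.3721.

16.372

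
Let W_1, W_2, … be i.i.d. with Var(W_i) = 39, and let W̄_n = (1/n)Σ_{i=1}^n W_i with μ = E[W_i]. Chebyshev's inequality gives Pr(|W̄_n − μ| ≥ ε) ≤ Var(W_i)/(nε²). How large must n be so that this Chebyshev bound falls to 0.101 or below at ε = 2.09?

Require 39/(n·2.09²) ≤ 0.101, i.e. n ≥ 39/(0.101·2.09²) = 88.400.
The smallest integer n is 89.

89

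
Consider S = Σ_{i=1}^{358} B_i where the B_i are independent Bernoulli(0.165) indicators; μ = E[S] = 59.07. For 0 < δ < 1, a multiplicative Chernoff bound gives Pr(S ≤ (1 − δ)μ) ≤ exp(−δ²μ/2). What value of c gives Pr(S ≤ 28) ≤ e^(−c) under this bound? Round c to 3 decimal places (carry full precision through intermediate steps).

8.171

Write 28 = (1 − δ)μ, so δ = 1 − 28/59.07 = 0.5259861…
Then the exponent is δ²μ/2 = (μ − 28)²/(2μ) = 8.171194.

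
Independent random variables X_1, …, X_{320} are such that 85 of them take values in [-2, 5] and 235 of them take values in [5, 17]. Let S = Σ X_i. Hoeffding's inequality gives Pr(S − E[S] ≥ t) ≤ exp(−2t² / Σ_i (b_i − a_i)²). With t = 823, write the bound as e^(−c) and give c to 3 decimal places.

35.644

Σ(b_i − a_i)² = 85·7² + 235·12² = 38005.
c = 2t² / 38005 = 2·823² / 38005 = 35.6442.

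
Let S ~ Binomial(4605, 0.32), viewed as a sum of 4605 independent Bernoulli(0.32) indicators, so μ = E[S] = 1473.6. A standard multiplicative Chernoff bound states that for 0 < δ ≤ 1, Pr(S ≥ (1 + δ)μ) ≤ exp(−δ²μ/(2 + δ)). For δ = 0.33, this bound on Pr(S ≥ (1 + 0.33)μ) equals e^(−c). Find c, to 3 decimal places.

c = δ²μ/(2 + δ) = 0.33²·1473.6/(2 + 0.33) = 68.8734.

68.873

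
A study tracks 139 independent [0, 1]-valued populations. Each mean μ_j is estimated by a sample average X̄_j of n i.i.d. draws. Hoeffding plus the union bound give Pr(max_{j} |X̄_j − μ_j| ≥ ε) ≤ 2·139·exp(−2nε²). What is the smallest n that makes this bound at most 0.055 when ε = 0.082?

635

Need 2·139·exp(−2nε²) ≤ 0.055, i.e. exp(−2nε²) ≤ 0.055/278.
So 2nε² ≥ ln(278/0.055) = 8.528043.
Hence n ≥ 8.528043/(2·0.082²) = 634.150.
The smallest integer n is 635.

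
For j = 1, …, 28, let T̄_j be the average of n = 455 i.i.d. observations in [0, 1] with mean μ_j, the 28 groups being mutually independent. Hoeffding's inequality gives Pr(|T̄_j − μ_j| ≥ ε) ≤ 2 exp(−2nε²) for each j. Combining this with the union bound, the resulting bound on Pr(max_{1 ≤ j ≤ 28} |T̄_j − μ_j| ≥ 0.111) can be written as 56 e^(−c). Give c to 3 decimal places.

Union bound over the 28 events: Pr(max_{1 ≤ j ≤ 28} |T̄_j − μ_j| ≥ 0.111) ≤ 28·2·exp(−2nε²) = 56 exp(−2·455·0.111²).
So c = 2·455·0.111² = 11.2121.

11.212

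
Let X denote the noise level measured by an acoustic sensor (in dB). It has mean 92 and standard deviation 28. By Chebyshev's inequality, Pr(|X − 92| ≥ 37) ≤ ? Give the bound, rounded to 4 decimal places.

Chebyshev: Pr(|X − μ| ≥ t) ≤ Var(X)/t².
Var(X) = σ² = 28² = 784.
Bound = 784 / 1369 = 0.5727.

0.5727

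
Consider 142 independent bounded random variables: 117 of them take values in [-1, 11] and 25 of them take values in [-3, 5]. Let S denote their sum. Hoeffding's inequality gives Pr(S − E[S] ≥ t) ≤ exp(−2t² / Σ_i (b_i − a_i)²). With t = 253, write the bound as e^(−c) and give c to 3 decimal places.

6.939

Σ(b_i − a_i)² = 117·12² + 25·8² = 18448.
c = 2t² / 18448 = 2·253² / 18448 = 6.9394.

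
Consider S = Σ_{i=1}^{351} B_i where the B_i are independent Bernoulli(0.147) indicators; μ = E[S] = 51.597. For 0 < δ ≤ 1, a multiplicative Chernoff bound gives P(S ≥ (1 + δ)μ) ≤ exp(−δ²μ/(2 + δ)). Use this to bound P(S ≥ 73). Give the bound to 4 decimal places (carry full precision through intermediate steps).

Write 73 = (1 + δ)μ, so δ = 73/51.597 − 1 = 0.4148109…
Then the exponent is δ²μ/(2 + δ) = (73 − μ)² / (μ·(2 + δ)) = 3.676561.
Bound = exp(−3.676561) = 0.02531.

0.0253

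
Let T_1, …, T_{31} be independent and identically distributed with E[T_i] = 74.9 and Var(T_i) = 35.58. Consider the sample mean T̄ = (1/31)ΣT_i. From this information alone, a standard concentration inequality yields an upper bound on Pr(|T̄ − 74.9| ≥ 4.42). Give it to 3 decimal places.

With mean and variance of each term known, Chebyshev's inequality bounds the deviation of the sum (or sample mean).
Var(T̄) = Var(T_i)/n = 35.58/31 = 1.1477.
Chebyshev: Pr(|T̄ − 74.9| ≥ 4.42) ≤ Var(T̄)/(4.42)² = 35.58/(31·4.42²) = 0.0587.

0.059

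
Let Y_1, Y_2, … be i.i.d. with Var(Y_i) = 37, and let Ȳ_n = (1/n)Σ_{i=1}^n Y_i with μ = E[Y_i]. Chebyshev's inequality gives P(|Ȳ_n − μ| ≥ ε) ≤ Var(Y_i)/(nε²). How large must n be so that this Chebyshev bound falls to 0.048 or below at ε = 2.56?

118

Require 37/(n·2.56²) ≤ 0.048, i.e. n ≥ 37/(0.048·2.56²) = 117.620.
The smallest integer n is 118.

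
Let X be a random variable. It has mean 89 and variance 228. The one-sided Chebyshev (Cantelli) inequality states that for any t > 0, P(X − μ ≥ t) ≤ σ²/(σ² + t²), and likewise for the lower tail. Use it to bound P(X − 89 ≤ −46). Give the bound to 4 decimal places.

0.0973

Here σ² = 228 and t = 46, so σ² + t² = 2344.
Cantelli's bound: 228/2344 = 0.0973.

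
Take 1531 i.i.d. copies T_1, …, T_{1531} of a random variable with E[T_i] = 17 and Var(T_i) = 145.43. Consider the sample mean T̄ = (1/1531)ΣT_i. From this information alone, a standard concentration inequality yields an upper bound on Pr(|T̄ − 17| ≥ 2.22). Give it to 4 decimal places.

0.0193

With mean and variance of each term known, Chebyshev's inequality bounds the deviation of the sum (or sample mean).
Var(T̄) = Var(T_i)/n = 145.43/1531 = 0.09499.
Chebyshev: Pr(|T̄ − 17| ≥ 2.22) ≤ Var(T̄)/(2.22)² = 145.43/(1531·2.22²) = 0.0193.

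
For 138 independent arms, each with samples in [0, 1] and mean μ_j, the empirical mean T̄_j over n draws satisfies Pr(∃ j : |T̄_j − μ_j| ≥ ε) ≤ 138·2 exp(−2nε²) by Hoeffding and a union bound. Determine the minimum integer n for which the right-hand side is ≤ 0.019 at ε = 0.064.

1170

Need 2·138·exp(−2nε²) ≤ 0.019, i.e. exp(−2nε²) ≤ 0.019/276.
So 2nε² ≥ ln(276/0.019) = 9.583717.
Hence n ≥ 9.583717/(2·0.064²) = 1169.887.
The smallest integer n is 1170.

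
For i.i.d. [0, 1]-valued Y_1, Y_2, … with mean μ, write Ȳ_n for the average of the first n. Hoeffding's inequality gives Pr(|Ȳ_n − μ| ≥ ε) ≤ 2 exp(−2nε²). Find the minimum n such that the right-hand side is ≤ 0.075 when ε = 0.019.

4548

Require 2·exp(−2nε²) ≤ 0.075, i.e. 2nε² ≥ ln(2/0.075) = 3.283414.
So n ≥ 3.283414 / (2·0.019²) = 4547.665.
The smallest integer n is 4548.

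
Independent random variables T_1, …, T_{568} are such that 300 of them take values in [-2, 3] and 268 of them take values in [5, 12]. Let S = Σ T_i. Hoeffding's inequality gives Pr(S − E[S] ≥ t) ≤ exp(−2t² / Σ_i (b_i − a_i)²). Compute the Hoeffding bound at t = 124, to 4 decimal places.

0.2253

Σ(b_i − a_i)² = 300·5² + 268·7² = 20632.
Exponent = 2·124² / 20632 = 1.49050.
Bound = exp(−1.49050) = 0.22526.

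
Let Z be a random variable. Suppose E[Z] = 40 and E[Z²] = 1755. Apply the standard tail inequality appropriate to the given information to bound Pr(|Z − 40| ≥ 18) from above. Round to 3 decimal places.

The first two moments determine the variance, so Chebyshev's inequality is the sharpest standard bound available.
Var(Z) = E[Z²] − (E[Z])² = 1755 − 1600 = 155.
Chebyshev's inequality: Pr(|Z − μ| ≥ t) ≤ Var(Z)/t² = 155/324 = 0.4784.

0.478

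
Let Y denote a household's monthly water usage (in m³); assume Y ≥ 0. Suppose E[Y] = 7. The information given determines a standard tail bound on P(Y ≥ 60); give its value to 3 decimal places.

Only the mean of a non-negative variable is known, so Markov's inequality is the applicable tail bound.
Markov's inequality: for a non-negative random variable, P(Y ≥ a) ≤ E[Y]/a.
Here E[Y] = 7 and a = 60, so the bound is 7/60 = 0.1167.

0.117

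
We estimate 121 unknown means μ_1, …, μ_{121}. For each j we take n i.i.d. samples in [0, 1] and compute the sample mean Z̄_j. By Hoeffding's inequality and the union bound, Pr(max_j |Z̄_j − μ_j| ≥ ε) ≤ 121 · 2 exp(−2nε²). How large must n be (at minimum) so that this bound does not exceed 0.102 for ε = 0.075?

691

Need 2·121·exp(−2nε²) ≤ 0.102, i.e. exp(−2nε²) ≤ 0.102/242.
So 2nε² ≥ ln(242/0.102) = 7.771720.
Hence n ≥ 7.771720/(2·0.075²) = 690.820.
The smallest integer n is 691.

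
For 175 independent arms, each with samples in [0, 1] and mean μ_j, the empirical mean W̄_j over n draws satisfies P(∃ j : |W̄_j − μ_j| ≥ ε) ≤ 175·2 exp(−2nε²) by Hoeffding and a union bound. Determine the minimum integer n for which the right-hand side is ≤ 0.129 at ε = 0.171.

Need 2·175·exp(−2nε²) ≤ 0.129, i.e. exp(−2nε²) ≤ 0.129/350.
So 2nε² ≥ ln(350/0.129) = 7.905876.
Hence n ≥ 7.905876/(2·0.171²) = 135.185.
The smallest integer n is 136.

136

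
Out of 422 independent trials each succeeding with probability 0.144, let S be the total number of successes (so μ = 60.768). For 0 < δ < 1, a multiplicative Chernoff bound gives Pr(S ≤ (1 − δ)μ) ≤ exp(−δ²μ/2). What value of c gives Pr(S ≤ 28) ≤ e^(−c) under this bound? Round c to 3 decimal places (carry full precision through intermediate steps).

Write 28 = (1 − δ)μ, so δ = 1 − 28/60.768 = 0.5392312…
Then the exponent is δ²μ/2 = (μ − 28)²/(2μ) = 8.834764.

8.835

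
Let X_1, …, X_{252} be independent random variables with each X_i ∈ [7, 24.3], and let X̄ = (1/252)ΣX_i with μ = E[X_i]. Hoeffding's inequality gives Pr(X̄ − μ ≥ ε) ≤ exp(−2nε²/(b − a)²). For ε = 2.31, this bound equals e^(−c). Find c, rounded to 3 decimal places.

8.986

c = 2nε²/(b − a)² = 2·252·2.31² / 17.3² = 8.9859.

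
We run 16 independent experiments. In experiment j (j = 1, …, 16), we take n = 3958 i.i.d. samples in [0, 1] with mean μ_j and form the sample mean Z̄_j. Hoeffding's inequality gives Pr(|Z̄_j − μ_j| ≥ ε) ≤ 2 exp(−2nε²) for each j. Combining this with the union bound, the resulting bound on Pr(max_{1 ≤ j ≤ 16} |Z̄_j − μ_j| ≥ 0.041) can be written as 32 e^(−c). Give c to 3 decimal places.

Union bound over the 16 events: Pr(max_{1 ≤ j ≤ 16} |Z̄_j − μ_j| ≥ 0.041) ≤ 16·2·exp(−2nε²) = 32 exp(−2·3958·0.041²).
So c = 2·3958·0.041² = 13.3068.

13.307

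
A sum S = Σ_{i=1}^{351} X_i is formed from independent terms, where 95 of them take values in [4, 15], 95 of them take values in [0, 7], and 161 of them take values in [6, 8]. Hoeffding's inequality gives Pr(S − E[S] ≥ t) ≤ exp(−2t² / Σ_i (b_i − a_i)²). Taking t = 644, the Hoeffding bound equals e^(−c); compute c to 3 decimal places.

Σ(b_i − a_i)² = 95·11² + 95·7² + 161·2² = 16794.
c = 2t² / 16794 = 2·644² / 16794 = 49.3910.

49.391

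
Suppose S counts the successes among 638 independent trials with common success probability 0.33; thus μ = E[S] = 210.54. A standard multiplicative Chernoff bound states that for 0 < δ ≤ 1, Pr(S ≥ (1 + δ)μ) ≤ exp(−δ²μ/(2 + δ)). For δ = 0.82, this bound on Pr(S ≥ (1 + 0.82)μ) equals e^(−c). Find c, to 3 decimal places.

50.201

c = δ²μ/(2 + δ) = 0.82²·210.54/(2 + 0.82) = 50.2011.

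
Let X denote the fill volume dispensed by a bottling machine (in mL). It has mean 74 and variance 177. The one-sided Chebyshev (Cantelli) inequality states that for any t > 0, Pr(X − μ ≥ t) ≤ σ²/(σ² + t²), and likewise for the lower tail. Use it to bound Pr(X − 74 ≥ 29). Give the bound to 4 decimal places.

0.1739

Here σ² = 177 and t = 29, so σ² + t² = 1018.
Cantelli's bound: 177/1018 = 0.1739.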